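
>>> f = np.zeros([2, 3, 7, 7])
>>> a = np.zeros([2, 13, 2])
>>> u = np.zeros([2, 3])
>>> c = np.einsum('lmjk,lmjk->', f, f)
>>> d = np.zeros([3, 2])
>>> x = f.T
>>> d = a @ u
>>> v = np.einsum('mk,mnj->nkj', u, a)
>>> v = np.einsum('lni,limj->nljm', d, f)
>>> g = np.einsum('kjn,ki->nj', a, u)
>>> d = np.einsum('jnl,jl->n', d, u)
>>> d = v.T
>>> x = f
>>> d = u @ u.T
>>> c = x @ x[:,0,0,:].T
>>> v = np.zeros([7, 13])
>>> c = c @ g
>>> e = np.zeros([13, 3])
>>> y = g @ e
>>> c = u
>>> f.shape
(2, 3, 7, 7)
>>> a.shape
(2, 13, 2)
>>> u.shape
(2, 3)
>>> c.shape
(2, 3)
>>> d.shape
(2, 2)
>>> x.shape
(2, 3, 7, 7)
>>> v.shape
(7, 13)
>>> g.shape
(2, 13)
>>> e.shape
(13, 3)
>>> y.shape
(2, 3)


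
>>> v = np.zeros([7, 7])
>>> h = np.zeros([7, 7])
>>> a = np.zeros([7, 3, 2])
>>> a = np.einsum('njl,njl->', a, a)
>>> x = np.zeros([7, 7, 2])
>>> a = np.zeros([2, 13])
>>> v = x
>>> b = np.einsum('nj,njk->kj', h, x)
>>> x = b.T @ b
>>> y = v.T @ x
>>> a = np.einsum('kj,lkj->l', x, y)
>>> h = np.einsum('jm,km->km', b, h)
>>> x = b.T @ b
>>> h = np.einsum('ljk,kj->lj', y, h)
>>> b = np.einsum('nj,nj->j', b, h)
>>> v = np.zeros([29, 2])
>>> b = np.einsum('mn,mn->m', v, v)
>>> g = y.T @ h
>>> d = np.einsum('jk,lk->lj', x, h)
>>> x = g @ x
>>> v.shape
(29, 2)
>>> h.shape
(2, 7)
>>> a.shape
(2,)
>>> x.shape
(7, 7, 7)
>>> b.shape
(29,)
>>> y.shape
(2, 7, 7)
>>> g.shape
(7, 7, 7)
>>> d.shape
(2, 7)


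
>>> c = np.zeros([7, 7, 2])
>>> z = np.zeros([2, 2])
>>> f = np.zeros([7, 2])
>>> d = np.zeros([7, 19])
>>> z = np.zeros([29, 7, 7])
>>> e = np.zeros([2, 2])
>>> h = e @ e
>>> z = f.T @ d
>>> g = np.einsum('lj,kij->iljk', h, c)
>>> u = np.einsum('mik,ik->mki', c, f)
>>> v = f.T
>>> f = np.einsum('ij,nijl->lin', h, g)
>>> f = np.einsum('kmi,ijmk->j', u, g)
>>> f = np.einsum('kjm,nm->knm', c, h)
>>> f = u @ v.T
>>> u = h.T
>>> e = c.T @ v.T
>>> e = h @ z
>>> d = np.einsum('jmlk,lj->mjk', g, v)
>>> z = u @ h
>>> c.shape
(7, 7, 2)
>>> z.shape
(2, 2)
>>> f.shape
(7, 2, 2)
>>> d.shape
(2, 7, 7)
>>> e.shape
(2, 19)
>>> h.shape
(2, 2)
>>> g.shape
(7, 2, 2, 7)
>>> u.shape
(2, 2)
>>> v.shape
(2, 7)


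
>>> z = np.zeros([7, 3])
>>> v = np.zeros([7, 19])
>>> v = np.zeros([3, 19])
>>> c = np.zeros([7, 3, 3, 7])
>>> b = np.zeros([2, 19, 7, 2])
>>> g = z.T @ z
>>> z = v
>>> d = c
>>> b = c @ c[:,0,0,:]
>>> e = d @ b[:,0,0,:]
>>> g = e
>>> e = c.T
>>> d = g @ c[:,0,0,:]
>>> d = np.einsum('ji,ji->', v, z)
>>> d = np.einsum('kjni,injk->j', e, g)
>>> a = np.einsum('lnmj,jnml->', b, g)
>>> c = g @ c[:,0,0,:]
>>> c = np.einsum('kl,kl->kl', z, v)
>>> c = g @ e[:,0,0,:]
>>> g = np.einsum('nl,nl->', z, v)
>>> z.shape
(3, 19)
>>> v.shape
(3, 19)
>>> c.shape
(7, 3, 3, 7)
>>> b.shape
(7, 3, 3, 7)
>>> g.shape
()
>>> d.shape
(3,)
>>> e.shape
(7, 3, 3, 7)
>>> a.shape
()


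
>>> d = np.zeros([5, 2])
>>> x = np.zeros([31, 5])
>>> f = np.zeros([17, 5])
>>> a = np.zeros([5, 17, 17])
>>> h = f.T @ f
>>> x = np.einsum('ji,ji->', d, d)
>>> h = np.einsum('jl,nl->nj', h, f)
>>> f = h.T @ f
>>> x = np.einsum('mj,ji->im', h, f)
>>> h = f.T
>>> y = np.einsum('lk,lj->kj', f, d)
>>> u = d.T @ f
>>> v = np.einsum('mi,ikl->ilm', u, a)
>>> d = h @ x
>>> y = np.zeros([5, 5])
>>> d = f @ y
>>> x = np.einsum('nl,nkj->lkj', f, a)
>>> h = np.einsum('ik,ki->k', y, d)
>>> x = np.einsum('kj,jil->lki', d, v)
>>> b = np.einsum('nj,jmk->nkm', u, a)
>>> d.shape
(5, 5)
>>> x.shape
(2, 5, 17)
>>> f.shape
(5, 5)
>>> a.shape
(5, 17, 17)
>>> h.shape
(5,)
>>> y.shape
(5, 5)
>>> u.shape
(2, 5)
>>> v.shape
(5, 17, 2)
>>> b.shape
(2, 17, 17)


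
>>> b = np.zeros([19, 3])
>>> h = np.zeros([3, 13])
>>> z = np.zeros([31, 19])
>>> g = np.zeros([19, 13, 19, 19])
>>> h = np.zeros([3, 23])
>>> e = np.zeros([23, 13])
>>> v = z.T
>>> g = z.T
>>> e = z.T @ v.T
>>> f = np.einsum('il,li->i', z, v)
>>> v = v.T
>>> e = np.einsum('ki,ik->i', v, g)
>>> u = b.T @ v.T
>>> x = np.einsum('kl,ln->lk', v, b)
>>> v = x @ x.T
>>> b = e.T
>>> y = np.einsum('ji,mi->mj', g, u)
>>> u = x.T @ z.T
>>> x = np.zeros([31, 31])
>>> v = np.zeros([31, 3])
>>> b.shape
(19,)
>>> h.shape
(3, 23)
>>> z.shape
(31, 19)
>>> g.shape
(19, 31)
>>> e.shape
(19,)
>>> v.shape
(31, 3)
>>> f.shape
(31,)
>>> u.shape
(31, 31)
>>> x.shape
(31, 31)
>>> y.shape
(3, 19)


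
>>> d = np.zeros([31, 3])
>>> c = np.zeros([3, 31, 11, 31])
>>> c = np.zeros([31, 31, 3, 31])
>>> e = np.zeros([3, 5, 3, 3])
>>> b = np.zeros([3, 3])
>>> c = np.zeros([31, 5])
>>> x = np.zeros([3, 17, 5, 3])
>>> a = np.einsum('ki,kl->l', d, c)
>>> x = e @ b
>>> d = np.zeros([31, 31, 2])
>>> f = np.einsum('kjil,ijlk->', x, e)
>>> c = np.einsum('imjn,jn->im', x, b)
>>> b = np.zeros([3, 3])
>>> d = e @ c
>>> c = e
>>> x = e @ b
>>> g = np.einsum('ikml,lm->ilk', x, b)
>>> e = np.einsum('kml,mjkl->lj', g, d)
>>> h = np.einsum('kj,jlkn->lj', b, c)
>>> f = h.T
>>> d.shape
(3, 5, 3, 5)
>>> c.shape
(3, 5, 3, 3)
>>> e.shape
(5, 5)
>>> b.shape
(3, 3)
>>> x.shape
(3, 5, 3, 3)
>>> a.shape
(5,)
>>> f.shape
(3, 5)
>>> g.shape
(3, 3, 5)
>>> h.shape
(5, 3)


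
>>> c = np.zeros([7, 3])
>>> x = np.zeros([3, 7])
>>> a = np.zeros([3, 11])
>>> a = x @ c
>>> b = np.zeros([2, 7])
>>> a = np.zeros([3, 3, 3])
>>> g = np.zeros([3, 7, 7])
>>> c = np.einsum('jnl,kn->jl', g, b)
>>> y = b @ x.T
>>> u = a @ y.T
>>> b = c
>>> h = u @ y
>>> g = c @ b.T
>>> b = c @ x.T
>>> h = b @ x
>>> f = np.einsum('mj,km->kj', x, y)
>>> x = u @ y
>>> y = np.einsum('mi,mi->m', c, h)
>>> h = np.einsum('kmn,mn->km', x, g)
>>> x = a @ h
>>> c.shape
(3, 7)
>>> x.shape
(3, 3, 3)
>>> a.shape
(3, 3, 3)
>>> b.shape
(3, 3)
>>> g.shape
(3, 3)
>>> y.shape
(3,)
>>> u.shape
(3, 3, 2)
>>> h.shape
(3, 3)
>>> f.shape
(2, 7)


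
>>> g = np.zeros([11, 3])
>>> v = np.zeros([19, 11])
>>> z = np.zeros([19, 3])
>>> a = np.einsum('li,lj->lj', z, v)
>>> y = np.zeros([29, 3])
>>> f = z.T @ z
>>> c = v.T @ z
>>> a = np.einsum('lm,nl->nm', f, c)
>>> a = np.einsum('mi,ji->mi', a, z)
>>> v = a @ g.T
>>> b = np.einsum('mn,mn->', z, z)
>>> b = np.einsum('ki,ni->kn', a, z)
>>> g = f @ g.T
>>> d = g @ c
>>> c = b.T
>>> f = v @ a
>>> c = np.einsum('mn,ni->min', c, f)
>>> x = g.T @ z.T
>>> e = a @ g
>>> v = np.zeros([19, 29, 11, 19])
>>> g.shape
(3, 11)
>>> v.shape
(19, 29, 11, 19)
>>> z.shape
(19, 3)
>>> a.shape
(11, 3)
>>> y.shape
(29, 3)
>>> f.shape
(11, 3)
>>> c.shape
(19, 3, 11)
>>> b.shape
(11, 19)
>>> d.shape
(3, 3)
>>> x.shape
(11, 19)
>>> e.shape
(11, 11)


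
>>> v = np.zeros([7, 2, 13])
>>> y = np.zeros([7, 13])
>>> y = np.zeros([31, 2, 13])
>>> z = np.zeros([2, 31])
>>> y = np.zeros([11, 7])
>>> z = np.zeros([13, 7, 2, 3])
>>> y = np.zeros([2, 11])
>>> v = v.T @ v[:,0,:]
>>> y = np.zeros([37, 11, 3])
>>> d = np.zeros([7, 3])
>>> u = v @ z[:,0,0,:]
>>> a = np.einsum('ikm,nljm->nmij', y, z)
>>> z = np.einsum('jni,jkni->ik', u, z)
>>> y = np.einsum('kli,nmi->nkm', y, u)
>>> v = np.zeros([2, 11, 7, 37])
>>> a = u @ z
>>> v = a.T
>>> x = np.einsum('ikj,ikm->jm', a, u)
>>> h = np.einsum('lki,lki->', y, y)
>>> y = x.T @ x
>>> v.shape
(7, 2, 13)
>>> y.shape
(3, 3)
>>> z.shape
(3, 7)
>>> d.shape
(7, 3)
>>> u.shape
(13, 2, 3)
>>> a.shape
(13, 2, 7)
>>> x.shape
(7, 3)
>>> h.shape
()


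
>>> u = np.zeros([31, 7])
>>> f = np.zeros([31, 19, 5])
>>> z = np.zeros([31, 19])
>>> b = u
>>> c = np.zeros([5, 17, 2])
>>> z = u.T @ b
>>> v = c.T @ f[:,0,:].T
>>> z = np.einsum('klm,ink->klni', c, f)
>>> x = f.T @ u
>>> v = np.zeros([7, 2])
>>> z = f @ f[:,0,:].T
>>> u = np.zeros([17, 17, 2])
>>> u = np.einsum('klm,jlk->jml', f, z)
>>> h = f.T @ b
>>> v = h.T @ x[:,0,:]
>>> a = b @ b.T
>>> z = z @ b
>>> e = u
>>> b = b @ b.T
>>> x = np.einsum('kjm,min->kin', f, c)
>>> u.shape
(31, 5, 19)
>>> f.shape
(31, 19, 5)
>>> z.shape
(31, 19, 7)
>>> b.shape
(31, 31)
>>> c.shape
(5, 17, 2)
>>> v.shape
(7, 19, 7)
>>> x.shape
(31, 17, 2)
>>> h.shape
(5, 19, 7)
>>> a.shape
(31, 31)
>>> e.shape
(31, 5, 19)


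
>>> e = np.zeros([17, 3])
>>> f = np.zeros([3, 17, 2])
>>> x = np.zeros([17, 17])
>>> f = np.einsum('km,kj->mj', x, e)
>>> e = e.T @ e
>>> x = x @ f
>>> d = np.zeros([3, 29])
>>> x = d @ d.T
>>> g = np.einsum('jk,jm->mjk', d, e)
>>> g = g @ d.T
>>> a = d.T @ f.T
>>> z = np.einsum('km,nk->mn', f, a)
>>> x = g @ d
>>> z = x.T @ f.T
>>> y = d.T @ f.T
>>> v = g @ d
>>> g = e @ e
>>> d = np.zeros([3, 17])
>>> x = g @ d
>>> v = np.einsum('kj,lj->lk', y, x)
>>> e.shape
(3, 3)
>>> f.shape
(17, 3)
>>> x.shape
(3, 17)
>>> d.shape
(3, 17)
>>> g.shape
(3, 3)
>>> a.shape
(29, 17)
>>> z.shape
(29, 3, 17)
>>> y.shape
(29, 17)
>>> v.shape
(3, 29)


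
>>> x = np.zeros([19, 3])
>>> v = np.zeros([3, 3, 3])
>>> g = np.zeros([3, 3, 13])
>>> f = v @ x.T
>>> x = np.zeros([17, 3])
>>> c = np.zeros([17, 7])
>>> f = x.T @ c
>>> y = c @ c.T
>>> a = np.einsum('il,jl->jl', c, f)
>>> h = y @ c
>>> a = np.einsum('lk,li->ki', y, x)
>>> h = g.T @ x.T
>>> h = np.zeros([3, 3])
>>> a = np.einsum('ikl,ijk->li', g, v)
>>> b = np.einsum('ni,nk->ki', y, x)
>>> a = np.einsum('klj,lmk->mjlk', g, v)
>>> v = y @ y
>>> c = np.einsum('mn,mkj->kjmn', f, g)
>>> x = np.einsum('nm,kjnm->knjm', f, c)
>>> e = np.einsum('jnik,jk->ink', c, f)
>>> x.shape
(3, 3, 13, 7)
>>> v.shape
(17, 17)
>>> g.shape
(3, 3, 13)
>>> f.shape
(3, 7)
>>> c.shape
(3, 13, 3, 7)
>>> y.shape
(17, 17)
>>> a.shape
(3, 13, 3, 3)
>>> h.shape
(3, 3)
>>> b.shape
(3, 17)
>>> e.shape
(3, 13, 7)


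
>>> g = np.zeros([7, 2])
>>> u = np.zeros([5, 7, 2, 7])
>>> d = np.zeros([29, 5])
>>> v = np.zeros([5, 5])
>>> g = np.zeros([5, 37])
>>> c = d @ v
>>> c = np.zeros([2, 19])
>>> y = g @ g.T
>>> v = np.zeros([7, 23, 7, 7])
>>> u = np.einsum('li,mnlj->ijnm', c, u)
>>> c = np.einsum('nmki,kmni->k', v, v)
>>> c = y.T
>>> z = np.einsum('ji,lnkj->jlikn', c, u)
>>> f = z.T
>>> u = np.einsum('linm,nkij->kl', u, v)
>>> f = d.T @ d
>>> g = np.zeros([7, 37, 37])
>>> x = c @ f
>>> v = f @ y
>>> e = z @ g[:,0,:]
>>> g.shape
(7, 37, 37)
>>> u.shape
(23, 19)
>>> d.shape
(29, 5)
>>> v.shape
(5, 5)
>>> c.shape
(5, 5)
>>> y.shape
(5, 5)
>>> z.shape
(5, 19, 5, 7, 7)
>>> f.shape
(5, 5)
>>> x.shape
(5, 5)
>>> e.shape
(5, 19, 5, 7, 37)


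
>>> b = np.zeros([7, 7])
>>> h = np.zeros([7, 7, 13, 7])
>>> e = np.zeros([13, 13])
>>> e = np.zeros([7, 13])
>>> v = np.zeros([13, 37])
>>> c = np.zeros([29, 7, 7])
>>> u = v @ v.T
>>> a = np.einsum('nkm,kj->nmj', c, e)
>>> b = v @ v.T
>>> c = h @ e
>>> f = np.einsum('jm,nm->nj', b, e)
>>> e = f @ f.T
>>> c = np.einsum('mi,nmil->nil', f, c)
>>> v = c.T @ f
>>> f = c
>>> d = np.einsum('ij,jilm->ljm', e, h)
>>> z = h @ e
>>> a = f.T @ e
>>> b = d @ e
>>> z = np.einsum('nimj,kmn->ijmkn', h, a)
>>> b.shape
(13, 7, 7)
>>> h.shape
(7, 7, 13, 7)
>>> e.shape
(7, 7)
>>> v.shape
(13, 13, 13)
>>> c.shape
(7, 13, 13)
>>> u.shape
(13, 13)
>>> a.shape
(13, 13, 7)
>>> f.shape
(7, 13, 13)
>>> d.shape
(13, 7, 7)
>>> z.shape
(7, 7, 13, 13, 7)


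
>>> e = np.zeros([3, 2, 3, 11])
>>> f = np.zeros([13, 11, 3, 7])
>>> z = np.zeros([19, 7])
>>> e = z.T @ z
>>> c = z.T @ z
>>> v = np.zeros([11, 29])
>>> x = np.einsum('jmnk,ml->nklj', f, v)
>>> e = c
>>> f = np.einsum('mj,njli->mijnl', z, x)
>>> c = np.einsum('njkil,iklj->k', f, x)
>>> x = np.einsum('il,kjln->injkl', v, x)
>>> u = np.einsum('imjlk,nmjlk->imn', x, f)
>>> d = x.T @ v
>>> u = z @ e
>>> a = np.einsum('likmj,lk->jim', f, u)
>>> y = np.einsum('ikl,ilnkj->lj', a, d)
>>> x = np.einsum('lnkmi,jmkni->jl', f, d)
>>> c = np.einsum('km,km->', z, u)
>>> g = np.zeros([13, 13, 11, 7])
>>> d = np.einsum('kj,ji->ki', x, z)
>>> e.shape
(7, 7)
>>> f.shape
(19, 13, 7, 3, 29)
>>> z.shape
(19, 7)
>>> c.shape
()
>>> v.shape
(11, 29)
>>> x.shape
(29, 19)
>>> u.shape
(19, 7)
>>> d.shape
(29, 7)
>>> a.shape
(29, 13, 3)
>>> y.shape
(3, 29)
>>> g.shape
(13, 13, 11, 7)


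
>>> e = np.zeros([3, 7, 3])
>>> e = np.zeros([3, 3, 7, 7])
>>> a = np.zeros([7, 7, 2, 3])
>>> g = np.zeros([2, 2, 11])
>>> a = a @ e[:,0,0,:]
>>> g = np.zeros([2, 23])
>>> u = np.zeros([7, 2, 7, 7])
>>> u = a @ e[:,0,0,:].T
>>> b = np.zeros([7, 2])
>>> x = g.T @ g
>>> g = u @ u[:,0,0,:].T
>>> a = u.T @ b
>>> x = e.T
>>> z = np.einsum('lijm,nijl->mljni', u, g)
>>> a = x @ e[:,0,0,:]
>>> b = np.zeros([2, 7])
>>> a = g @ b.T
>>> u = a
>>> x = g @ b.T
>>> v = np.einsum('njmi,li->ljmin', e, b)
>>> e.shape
(3, 3, 7, 7)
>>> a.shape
(7, 7, 2, 2)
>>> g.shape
(7, 7, 2, 7)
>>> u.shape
(7, 7, 2, 2)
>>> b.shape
(2, 7)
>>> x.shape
(7, 7, 2, 2)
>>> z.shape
(3, 7, 2, 7, 7)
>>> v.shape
(2, 3, 7, 7, 3)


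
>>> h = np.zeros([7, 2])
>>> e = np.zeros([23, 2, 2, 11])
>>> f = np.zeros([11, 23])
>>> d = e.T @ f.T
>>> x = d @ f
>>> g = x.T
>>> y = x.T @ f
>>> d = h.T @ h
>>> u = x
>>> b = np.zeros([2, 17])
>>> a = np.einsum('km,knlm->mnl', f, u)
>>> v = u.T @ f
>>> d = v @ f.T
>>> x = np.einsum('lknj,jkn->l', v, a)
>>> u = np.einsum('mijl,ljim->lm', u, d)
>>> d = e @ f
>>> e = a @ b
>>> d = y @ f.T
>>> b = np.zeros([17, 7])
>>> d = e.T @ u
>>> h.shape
(7, 2)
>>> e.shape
(23, 2, 17)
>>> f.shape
(11, 23)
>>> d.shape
(17, 2, 11)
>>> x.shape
(23,)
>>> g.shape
(23, 2, 2, 11)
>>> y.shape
(23, 2, 2, 23)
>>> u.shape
(23, 11)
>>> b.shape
(17, 7)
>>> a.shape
(23, 2, 2)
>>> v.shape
(23, 2, 2, 23)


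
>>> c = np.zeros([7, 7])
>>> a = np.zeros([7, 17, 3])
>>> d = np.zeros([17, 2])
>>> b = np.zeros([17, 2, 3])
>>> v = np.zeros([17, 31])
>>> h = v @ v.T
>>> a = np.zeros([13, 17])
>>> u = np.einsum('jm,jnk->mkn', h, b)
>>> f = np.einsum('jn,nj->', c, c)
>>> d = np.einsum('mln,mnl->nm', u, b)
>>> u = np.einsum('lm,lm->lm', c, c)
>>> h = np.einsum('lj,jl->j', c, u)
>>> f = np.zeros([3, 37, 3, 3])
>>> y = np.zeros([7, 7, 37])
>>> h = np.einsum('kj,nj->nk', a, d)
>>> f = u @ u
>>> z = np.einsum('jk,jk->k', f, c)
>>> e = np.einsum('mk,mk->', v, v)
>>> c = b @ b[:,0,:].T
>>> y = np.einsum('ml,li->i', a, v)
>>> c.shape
(17, 2, 17)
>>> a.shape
(13, 17)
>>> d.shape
(2, 17)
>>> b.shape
(17, 2, 3)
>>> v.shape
(17, 31)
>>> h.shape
(2, 13)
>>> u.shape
(7, 7)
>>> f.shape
(7, 7)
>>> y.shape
(31,)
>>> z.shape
(7,)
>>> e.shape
()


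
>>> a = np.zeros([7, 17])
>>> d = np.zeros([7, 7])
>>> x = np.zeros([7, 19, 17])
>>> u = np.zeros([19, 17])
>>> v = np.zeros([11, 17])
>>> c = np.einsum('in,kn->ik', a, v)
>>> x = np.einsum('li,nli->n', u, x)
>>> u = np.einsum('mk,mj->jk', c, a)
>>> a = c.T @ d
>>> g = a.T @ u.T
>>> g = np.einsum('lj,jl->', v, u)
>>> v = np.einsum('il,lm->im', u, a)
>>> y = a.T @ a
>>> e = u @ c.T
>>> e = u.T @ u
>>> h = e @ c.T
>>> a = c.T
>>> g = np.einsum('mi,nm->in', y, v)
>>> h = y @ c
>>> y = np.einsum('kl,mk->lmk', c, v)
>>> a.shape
(11, 7)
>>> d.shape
(7, 7)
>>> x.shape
(7,)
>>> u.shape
(17, 11)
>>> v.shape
(17, 7)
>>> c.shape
(7, 11)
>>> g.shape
(7, 17)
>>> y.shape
(11, 17, 7)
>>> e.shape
(11, 11)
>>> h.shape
(7, 11)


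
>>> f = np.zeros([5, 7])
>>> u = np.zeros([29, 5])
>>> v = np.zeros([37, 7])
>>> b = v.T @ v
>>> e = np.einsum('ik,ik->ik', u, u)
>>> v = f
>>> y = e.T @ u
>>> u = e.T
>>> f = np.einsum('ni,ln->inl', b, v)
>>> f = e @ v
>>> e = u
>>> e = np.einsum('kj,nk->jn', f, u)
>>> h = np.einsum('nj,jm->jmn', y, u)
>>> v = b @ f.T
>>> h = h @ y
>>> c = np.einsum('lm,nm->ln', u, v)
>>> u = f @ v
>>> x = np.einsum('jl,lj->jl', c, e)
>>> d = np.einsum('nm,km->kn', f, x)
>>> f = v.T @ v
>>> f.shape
(29, 29)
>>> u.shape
(29, 29)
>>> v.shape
(7, 29)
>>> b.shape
(7, 7)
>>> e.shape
(7, 5)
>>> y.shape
(5, 5)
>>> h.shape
(5, 29, 5)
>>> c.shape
(5, 7)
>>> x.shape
(5, 7)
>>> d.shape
(5, 29)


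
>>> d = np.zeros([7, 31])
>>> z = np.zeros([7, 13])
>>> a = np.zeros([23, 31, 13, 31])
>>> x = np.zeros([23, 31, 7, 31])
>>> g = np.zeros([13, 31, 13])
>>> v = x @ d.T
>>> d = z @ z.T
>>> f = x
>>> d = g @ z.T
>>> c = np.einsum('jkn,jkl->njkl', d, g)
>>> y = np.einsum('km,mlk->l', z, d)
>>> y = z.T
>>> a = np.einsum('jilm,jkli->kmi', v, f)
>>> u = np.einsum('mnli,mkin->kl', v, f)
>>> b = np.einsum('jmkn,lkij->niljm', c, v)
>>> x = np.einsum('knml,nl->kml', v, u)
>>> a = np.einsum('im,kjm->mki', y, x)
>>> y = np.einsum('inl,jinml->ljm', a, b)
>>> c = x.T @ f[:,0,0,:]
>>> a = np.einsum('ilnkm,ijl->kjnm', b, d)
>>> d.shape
(13, 31, 7)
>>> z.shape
(7, 13)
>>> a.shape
(7, 31, 23, 13)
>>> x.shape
(23, 7, 7)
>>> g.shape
(13, 31, 13)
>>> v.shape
(23, 31, 7, 7)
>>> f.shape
(23, 31, 7, 31)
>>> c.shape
(7, 7, 31)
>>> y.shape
(13, 13, 7)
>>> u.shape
(31, 7)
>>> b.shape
(13, 7, 23, 7, 13)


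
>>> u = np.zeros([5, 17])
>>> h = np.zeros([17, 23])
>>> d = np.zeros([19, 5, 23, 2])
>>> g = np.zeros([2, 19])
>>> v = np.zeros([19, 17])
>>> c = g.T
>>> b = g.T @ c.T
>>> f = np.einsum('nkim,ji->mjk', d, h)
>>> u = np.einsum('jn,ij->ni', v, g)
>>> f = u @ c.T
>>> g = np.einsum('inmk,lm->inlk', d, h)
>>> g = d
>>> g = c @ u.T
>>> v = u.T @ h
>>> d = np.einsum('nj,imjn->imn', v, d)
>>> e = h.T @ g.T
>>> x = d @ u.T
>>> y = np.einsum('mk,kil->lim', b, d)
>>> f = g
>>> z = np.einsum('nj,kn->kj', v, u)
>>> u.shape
(17, 2)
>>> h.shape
(17, 23)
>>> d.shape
(19, 5, 2)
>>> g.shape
(19, 17)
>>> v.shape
(2, 23)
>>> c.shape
(19, 2)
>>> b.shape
(19, 19)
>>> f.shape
(19, 17)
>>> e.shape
(23, 19)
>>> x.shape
(19, 5, 17)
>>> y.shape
(2, 5, 19)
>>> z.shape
(17, 23)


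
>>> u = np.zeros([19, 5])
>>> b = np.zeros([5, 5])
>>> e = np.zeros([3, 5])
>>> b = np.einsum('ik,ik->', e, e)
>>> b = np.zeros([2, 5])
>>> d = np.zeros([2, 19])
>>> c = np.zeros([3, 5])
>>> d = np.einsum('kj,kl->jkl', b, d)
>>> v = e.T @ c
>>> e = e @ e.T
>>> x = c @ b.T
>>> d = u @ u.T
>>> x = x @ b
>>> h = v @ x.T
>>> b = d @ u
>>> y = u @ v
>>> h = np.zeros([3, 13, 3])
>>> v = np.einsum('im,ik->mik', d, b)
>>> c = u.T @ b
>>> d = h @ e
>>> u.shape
(19, 5)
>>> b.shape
(19, 5)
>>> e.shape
(3, 3)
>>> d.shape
(3, 13, 3)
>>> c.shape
(5, 5)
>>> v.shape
(19, 19, 5)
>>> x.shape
(3, 5)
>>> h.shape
(3, 13, 3)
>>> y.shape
(19, 5)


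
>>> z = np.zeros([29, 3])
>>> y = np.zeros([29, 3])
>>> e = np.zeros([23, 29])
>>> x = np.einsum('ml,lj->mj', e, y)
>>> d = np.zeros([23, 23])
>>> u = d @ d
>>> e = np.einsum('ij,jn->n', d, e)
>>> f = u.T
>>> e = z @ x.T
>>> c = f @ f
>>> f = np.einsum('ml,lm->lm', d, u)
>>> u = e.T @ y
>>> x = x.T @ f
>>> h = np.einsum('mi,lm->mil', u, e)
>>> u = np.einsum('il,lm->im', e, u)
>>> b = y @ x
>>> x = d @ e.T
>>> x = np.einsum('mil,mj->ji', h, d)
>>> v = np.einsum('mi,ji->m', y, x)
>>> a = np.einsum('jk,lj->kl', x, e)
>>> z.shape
(29, 3)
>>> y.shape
(29, 3)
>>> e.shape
(29, 23)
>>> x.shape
(23, 3)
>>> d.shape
(23, 23)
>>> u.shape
(29, 3)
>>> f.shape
(23, 23)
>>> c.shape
(23, 23)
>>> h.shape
(23, 3, 29)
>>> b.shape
(29, 23)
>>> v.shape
(29,)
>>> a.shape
(3, 29)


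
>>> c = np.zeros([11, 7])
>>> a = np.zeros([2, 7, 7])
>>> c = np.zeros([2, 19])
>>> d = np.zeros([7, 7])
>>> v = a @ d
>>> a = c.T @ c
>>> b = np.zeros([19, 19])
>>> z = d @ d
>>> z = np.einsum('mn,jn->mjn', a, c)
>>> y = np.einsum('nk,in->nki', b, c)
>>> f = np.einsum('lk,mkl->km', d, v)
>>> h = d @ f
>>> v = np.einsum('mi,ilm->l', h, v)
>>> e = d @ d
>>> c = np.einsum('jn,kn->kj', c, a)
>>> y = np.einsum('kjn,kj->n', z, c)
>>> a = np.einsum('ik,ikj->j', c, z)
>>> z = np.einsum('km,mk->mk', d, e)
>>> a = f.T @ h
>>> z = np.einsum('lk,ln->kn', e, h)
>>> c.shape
(19, 2)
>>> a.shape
(2, 2)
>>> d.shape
(7, 7)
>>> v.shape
(7,)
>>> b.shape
(19, 19)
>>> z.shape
(7, 2)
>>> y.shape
(19,)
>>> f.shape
(7, 2)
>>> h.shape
(7, 2)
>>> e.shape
(7, 7)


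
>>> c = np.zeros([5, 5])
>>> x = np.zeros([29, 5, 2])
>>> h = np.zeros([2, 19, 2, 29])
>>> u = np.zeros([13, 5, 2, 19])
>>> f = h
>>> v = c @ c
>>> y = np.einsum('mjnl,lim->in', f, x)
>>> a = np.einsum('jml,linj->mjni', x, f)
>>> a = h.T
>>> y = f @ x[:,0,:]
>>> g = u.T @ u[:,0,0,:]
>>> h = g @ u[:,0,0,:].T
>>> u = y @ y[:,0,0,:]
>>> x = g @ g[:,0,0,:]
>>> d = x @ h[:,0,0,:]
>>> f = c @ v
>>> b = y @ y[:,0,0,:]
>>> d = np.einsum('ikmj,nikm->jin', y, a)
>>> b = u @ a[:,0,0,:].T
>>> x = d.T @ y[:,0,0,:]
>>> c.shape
(5, 5)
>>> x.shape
(29, 2, 2)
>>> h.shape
(19, 2, 5, 13)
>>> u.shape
(2, 19, 2, 2)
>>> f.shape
(5, 5)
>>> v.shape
(5, 5)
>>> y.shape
(2, 19, 2, 2)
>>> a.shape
(29, 2, 19, 2)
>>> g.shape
(19, 2, 5, 19)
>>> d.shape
(2, 2, 29)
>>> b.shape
(2, 19, 2, 29)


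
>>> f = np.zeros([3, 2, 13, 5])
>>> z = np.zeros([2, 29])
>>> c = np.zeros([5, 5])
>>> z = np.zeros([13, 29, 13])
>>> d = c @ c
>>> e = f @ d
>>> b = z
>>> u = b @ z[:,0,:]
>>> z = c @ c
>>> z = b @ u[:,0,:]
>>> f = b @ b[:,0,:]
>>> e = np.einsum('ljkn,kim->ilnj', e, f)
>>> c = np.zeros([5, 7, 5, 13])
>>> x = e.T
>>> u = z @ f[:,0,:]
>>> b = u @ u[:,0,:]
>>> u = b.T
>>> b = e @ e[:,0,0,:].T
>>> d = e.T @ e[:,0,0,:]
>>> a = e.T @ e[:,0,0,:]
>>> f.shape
(13, 29, 13)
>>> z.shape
(13, 29, 13)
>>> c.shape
(5, 7, 5, 13)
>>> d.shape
(2, 5, 3, 2)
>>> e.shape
(29, 3, 5, 2)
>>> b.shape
(29, 3, 5, 29)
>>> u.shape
(13, 29, 13)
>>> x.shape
(2, 5, 3, 29)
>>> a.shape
(2, 5, 3, 2)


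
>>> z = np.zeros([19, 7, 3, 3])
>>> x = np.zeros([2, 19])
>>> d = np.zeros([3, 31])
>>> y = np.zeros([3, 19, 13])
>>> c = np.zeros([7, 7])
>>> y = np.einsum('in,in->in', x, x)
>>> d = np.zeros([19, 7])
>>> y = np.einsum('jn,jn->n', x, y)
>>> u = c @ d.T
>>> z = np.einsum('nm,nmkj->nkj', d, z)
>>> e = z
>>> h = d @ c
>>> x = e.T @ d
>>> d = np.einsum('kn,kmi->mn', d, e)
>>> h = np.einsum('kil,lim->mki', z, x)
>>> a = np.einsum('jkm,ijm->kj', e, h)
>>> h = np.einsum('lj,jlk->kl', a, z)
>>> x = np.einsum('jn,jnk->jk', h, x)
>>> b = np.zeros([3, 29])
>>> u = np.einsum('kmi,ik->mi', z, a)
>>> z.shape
(19, 3, 3)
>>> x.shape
(3, 7)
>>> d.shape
(3, 7)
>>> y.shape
(19,)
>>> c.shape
(7, 7)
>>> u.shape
(3, 3)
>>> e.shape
(19, 3, 3)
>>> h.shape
(3, 3)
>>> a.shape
(3, 19)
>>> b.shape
(3, 29)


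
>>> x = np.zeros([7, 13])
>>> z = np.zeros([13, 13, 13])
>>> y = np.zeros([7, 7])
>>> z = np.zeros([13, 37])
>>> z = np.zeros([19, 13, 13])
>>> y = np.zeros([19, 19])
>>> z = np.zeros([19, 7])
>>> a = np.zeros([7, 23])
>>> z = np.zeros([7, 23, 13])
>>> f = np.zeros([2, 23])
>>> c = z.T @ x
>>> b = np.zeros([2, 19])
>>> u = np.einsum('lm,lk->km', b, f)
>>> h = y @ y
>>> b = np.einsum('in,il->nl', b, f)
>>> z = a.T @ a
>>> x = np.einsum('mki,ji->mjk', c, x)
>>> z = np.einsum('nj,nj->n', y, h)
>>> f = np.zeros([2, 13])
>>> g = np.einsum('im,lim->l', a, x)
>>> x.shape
(13, 7, 23)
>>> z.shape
(19,)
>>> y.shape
(19, 19)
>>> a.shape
(7, 23)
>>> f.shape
(2, 13)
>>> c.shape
(13, 23, 13)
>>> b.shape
(19, 23)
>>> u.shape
(23, 19)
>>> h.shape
(19, 19)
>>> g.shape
(13,)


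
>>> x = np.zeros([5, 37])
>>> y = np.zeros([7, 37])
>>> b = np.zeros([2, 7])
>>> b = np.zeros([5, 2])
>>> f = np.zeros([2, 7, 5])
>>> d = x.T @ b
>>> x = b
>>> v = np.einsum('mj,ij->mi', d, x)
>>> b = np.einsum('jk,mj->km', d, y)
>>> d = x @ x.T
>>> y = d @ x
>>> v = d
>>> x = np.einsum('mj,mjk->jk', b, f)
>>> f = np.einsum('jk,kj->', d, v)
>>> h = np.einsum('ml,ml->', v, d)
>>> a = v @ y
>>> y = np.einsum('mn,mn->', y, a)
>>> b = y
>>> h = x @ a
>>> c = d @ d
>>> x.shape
(7, 5)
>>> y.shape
()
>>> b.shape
()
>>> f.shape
()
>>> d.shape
(5, 5)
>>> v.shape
(5, 5)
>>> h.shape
(7, 2)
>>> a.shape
(5, 2)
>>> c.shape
(5, 5)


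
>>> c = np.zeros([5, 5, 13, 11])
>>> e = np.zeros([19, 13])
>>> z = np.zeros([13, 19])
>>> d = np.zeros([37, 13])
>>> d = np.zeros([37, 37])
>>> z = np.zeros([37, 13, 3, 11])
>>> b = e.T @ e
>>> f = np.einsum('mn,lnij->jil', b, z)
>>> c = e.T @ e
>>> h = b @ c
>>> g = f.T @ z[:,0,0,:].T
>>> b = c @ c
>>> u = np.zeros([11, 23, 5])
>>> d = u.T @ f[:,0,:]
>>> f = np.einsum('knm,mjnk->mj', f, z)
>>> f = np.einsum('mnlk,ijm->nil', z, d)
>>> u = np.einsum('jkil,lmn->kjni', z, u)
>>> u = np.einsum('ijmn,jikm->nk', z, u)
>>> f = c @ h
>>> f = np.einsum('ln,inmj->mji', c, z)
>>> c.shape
(13, 13)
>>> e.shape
(19, 13)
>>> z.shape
(37, 13, 3, 11)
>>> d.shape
(5, 23, 37)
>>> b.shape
(13, 13)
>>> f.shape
(3, 11, 37)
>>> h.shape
(13, 13)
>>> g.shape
(37, 3, 37)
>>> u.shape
(11, 5)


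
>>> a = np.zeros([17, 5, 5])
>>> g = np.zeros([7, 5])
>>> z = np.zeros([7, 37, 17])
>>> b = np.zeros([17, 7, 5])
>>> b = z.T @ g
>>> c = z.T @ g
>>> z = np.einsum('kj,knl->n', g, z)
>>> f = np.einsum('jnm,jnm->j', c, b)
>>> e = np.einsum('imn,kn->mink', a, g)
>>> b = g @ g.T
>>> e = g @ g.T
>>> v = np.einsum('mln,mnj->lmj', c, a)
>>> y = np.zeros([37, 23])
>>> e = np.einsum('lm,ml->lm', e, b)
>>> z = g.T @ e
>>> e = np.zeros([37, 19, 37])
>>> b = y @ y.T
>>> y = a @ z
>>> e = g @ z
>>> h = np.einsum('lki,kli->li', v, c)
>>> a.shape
(17, 5, 5)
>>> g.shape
(7, 5)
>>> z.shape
(5, 7)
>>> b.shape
(37, 37)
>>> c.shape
(17, 37, 5)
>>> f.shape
(17,)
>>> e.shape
(7, 7)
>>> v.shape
(37, 17, 5)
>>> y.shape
(17, 5, 7)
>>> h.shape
(37, 5)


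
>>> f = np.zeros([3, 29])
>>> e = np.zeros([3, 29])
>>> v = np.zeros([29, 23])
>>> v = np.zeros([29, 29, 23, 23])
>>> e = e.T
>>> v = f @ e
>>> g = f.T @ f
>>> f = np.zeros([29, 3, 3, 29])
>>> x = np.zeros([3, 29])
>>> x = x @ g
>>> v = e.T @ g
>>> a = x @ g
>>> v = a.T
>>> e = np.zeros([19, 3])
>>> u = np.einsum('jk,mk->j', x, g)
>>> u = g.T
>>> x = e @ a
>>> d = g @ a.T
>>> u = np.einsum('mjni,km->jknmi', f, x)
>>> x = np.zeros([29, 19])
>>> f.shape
(29, 3, 3, 29)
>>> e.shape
(19, 3)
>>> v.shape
(29, 3)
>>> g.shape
(29, 29)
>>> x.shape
(29, 19)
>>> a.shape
(3, 29)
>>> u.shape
(3, 19, 3, 29, 29)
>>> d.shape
(29, 3)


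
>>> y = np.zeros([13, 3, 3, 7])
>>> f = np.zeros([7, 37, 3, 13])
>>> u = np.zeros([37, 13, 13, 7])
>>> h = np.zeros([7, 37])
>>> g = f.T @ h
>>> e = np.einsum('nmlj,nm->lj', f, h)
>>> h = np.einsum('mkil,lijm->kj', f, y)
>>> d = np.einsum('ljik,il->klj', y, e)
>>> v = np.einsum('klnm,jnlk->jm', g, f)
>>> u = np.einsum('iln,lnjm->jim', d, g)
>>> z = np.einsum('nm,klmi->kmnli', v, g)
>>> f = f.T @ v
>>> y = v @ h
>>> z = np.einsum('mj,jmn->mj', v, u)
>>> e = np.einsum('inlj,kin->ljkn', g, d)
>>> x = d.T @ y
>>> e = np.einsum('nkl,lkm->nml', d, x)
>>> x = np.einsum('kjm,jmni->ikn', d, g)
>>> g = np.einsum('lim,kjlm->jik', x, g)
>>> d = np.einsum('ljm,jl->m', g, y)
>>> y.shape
(7, 3)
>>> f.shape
(13, 3, 37, 37)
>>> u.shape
(37, 7, 37)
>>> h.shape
(37, 3)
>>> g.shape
(3, 7, 13)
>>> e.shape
(7, 3, 3)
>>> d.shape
(13,)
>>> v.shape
(7, 37)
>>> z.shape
(7, 37)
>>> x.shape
(37, 7, 37)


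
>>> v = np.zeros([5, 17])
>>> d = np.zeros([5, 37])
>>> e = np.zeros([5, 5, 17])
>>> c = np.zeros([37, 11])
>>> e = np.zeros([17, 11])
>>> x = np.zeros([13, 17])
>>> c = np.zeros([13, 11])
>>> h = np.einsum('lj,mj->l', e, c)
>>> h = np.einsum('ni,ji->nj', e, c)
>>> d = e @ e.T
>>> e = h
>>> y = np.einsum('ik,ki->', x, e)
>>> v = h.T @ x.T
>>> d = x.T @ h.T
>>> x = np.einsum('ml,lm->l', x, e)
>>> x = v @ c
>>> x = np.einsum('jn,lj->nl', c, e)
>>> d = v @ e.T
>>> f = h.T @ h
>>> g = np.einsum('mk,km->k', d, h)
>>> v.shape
(13, 13)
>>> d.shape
(13, 17)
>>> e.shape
(17, 13)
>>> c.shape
(13, 11)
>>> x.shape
(11, 17)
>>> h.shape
(17, 13)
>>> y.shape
()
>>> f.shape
(13, 13)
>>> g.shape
(17,)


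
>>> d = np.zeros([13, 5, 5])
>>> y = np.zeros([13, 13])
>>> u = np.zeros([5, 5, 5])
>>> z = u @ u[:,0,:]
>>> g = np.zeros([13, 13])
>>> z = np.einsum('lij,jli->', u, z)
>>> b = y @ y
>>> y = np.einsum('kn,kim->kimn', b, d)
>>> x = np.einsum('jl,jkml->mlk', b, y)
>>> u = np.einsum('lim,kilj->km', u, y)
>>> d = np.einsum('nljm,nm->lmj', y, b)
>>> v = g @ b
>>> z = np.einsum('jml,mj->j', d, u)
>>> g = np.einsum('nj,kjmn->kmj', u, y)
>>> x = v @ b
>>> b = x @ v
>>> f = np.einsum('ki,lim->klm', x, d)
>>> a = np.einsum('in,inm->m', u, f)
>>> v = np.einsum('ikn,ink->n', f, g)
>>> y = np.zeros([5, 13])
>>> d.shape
(5, 13, 5)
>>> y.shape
(5, 13)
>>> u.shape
(13, 5)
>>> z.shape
(5,)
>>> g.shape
(13, 5, 5)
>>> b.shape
(13, 13)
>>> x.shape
(13, 13)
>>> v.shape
(5,)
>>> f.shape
(13, 5, 5)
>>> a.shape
(5,)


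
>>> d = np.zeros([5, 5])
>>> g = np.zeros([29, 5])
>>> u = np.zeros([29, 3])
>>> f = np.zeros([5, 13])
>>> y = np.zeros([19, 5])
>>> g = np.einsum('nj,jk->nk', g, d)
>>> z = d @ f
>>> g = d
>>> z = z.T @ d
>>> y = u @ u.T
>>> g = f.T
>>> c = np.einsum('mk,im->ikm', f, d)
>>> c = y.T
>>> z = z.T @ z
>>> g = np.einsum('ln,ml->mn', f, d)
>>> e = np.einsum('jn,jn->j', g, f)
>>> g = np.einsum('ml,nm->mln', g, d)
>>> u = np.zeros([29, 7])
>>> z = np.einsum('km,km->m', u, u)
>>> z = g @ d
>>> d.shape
(5, 5)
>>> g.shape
(5, 13, 5)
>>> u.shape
(29, 7)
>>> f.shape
(5, 13)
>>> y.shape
(29, 29)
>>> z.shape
(5, 13, 5)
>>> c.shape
(29, 29)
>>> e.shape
(5,)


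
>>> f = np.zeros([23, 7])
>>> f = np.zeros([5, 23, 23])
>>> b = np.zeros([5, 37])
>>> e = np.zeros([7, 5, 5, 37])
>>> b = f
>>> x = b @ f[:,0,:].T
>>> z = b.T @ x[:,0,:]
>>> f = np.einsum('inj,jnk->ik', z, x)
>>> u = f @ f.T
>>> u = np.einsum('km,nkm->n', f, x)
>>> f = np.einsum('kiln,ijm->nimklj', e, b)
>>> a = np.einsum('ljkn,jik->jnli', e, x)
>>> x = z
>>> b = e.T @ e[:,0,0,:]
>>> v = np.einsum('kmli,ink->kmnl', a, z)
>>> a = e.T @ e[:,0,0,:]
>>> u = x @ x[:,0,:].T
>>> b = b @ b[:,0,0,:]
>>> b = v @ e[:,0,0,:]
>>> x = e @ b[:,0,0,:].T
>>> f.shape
(37, 5, 23, 7, 5, 23)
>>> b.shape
(5, 37, 23, 37)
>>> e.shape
(7, 5, 5, 37)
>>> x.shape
(7, 5, 5, 5)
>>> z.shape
(23, 23, 5)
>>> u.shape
(23, 23, 23)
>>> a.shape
(37, 5, 5, 37)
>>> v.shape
(5, 37, 23, 7)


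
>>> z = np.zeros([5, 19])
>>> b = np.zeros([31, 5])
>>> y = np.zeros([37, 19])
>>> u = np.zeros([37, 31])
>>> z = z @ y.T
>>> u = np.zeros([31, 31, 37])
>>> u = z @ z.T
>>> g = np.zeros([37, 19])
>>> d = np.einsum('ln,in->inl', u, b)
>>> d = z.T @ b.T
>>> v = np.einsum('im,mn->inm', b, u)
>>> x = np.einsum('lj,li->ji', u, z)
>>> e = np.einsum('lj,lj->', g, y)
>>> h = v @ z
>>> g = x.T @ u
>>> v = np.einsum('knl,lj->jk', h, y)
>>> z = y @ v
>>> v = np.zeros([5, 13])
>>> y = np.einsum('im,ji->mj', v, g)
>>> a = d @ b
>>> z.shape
(37, 31)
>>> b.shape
(31, 5)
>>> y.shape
(13, 37)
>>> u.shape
(5, 5)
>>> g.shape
(37, 5)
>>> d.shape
(37, 31)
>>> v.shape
(5, 13)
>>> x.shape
(5, 37)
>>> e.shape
()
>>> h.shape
(31, 5, 37)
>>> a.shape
(37, 5)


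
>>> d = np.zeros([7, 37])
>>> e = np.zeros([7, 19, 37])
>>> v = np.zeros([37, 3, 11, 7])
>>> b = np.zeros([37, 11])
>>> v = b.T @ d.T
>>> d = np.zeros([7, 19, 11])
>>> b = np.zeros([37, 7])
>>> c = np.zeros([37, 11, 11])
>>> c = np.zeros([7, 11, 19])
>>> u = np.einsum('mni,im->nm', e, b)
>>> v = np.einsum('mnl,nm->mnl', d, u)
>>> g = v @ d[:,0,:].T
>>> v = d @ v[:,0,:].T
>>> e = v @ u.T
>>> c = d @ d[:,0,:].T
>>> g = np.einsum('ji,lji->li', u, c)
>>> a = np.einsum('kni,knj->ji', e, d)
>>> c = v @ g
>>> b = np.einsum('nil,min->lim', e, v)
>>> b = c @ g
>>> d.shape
(7, 19, 11)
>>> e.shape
(7, 19, 19)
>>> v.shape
(7, 19, 7)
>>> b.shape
(7, 19, 7)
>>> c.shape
(7, 19, 7)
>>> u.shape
(19, 7)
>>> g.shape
(7, 7)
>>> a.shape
(11, 19)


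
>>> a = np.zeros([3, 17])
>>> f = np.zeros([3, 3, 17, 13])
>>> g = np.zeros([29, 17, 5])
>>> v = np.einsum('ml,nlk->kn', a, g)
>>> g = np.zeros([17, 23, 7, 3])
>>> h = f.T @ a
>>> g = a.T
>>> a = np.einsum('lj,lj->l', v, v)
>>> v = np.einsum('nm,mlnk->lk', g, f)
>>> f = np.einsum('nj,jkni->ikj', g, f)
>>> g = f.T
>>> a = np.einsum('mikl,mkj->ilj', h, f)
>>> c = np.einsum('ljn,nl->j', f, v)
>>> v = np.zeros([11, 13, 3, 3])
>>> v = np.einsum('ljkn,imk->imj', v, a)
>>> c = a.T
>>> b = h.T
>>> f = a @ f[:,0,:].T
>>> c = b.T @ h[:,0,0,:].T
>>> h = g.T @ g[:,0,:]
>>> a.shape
(17, 17, 3)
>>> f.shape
(17, 17, 13)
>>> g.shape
(3, 3, 13)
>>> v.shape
(17, 17, 13)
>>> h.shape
(13, 3, 13)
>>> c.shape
(13, 17, 3, 13)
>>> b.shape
(17, 3, 17, 13)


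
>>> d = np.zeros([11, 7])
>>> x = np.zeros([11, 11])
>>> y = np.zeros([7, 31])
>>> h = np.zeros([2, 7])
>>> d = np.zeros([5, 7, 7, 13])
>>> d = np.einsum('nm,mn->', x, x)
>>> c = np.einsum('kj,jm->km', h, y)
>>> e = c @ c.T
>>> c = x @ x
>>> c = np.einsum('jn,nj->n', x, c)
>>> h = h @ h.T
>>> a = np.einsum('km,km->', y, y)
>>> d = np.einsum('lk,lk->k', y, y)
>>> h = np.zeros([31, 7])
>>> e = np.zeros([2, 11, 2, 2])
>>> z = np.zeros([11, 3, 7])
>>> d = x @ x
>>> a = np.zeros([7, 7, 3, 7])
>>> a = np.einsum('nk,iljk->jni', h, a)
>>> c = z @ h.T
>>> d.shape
(11, 11)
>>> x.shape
(11, 11)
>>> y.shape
(7, 31)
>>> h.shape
(31, 7)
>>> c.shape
(11, 3, 31)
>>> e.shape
(2, 11, 2, 2)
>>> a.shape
(3, 31, 7)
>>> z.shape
(11, 3, 7)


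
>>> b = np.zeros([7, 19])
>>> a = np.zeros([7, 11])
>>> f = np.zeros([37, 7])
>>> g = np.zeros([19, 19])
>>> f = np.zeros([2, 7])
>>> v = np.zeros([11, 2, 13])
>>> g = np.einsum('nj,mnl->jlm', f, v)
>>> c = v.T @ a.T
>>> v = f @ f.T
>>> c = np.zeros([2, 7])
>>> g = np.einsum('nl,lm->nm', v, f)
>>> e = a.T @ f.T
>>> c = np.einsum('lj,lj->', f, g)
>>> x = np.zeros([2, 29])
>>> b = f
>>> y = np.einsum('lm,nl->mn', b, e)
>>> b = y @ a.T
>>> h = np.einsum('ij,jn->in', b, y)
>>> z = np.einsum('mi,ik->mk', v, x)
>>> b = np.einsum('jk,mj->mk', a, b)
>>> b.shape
(7, 11)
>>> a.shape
(7, 11)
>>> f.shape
(2, 7)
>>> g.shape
(2, 7)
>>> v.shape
(2, 2)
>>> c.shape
()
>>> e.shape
(11, 2)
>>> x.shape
(2, 29)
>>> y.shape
(7, 11)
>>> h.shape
(7, 11)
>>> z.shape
(2, 29)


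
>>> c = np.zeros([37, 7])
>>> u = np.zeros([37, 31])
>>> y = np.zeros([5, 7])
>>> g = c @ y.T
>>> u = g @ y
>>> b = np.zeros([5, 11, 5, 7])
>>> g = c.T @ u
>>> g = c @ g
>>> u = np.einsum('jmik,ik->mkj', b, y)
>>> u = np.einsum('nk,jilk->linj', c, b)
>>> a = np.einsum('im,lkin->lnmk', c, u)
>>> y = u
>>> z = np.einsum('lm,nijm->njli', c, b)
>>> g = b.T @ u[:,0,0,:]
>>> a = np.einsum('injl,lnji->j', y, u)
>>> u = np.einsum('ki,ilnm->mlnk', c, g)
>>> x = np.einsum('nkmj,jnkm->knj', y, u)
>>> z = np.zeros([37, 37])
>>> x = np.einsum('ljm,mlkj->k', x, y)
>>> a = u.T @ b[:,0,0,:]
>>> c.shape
(37, 7)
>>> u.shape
(5, 5, 11, 37)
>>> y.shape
(5, 11, 37, 5)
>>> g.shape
(7, 5, 11, 5)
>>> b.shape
(5, 11, 5, 7)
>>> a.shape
(37, 11, 5, 7)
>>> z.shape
(37, 37)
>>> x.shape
(37,)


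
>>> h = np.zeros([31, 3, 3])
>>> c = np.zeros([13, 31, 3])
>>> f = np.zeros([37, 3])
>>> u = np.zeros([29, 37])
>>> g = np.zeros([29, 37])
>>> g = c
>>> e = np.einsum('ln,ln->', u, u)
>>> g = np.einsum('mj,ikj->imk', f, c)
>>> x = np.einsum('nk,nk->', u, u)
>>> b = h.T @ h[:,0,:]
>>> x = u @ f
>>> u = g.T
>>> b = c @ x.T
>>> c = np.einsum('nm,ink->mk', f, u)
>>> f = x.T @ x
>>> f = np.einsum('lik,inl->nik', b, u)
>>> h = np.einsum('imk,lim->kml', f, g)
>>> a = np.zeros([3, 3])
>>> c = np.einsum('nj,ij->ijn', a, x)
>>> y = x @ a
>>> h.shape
(29, 31, 13)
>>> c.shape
(29, 3, 3)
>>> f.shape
(37, 31, 29)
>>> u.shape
(31, 37, 13)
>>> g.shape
(13, 37, 31)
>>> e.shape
()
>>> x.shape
(29, 3)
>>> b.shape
(13, 31, 29)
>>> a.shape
(3, 3)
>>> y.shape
(29, 3)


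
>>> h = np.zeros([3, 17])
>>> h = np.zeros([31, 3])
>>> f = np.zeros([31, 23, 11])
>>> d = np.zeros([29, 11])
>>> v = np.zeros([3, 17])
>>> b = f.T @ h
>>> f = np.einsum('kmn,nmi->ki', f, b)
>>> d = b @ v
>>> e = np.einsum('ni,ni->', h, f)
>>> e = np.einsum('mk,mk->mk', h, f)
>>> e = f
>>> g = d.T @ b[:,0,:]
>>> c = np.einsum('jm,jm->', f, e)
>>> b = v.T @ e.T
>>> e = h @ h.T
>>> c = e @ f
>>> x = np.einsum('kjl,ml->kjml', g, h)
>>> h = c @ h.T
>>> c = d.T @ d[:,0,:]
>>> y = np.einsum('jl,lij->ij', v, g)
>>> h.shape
(31, 31)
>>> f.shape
(31, 3)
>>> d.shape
(11, 23, 17)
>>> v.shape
(3, 17)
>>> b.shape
(17, 31)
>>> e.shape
(31, 31)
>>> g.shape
(17, 23, 3)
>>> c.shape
(17, 23, 17)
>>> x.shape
(17, 23, 31, 3)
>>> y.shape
(23, 3)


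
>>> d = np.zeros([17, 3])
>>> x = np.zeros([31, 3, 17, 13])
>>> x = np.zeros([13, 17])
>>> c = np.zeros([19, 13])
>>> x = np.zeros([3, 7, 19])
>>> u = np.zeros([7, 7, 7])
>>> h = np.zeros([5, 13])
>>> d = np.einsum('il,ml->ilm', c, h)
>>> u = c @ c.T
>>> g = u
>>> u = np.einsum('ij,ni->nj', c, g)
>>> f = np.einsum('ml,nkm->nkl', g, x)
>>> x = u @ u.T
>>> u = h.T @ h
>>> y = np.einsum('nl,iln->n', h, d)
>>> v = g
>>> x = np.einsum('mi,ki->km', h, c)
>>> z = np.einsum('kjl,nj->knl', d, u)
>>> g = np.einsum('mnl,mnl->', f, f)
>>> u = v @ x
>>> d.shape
(19, 13, 5)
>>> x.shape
(19, 5)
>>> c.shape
(19, 13)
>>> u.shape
(19, 5)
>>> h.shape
(5, 13)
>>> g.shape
()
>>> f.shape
(3, 7, 19)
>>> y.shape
(5,)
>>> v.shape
(19, 19)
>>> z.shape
(19, 13, 5)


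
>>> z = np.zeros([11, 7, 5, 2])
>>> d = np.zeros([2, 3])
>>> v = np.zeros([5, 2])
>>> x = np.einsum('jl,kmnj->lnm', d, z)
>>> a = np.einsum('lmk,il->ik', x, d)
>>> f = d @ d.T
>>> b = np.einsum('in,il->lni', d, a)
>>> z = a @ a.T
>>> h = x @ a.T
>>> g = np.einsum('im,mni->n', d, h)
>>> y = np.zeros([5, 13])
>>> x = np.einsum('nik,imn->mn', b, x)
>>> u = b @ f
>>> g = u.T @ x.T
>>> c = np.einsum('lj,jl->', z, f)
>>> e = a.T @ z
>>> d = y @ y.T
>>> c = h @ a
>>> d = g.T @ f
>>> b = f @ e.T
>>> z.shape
(2, 2)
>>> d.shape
(5, 3, 2)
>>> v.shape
(5, 2)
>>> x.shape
(5, 7)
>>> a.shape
(2, 7)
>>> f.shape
(2, 2)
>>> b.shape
(2, 7)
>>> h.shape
(3, 5, 2)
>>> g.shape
(2, 3, 5)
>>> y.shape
(5, 13)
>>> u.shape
(7, 3, 2)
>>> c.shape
(3, 5, 7)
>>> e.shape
(7, 2)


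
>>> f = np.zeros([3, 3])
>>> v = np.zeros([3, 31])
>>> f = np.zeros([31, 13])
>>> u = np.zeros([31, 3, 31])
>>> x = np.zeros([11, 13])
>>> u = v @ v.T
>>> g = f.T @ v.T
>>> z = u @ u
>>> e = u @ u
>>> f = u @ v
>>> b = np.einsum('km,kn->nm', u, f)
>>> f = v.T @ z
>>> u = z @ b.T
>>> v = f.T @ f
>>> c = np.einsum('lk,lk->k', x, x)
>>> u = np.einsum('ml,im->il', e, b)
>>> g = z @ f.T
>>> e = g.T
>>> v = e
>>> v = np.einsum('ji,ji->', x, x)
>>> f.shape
(31, 3)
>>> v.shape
()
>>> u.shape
(31, 3)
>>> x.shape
(11, 13)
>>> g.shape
(3, 31)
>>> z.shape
(3, 3)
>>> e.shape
(31, 3)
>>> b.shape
(31, 3)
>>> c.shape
(13,)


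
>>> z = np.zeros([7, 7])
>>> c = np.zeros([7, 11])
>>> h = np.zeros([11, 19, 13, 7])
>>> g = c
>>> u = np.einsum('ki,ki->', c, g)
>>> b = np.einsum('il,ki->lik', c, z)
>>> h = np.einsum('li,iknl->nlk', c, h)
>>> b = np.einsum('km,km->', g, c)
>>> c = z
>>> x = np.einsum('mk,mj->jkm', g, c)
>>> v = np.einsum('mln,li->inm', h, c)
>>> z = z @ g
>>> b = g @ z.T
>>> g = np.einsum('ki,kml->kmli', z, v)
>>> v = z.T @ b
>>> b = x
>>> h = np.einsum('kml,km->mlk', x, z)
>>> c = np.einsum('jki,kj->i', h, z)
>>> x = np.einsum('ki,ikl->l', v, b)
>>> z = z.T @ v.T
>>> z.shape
(11, 11)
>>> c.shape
(7,)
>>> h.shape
(11, 7, 7)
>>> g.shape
(7, 19, 13, 11)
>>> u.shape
()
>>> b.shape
(7, 11, 7)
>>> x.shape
(7,)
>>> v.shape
(11, 7)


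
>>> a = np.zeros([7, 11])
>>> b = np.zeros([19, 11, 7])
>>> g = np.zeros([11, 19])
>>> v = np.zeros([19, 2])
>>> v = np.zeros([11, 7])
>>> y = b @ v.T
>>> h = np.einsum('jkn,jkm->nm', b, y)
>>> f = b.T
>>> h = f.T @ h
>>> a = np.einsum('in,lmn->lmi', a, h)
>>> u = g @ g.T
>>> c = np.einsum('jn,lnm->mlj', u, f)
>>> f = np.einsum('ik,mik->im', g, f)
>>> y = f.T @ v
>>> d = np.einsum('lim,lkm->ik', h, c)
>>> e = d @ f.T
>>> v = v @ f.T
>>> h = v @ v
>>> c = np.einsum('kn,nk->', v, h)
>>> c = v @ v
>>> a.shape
(19, 11, 7)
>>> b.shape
(19, 11, 7)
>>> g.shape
(11, 19)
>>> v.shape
(11, 11)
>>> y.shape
(7, 7)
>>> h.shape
(11, 11)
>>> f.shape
(11, 7)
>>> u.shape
(11, 11)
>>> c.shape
(11, 11)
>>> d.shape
(11, 7)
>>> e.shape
(11, 11)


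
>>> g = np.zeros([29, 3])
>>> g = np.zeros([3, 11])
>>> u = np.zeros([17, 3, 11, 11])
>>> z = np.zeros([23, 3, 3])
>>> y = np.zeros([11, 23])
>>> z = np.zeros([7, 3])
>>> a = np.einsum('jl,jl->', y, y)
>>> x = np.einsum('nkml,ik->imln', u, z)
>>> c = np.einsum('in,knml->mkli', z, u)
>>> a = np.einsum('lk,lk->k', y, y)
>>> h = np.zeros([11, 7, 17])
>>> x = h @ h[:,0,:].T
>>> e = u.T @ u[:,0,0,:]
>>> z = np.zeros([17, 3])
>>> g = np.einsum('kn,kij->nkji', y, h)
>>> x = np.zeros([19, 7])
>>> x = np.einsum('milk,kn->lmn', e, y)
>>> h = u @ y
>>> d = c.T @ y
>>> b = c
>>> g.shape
(23, 11, 17, 7)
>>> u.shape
(17, 3, 11, 11)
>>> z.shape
(17, 3)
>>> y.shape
(11, 23)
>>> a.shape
(23,)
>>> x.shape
(3, 11, 23)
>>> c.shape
(11, 17, 11, 7)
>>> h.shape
(17, 3, 11, 23)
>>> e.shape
(11, 11, 3, 11)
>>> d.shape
(7, 11, 17, 23)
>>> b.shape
(11, 17, 11, 7)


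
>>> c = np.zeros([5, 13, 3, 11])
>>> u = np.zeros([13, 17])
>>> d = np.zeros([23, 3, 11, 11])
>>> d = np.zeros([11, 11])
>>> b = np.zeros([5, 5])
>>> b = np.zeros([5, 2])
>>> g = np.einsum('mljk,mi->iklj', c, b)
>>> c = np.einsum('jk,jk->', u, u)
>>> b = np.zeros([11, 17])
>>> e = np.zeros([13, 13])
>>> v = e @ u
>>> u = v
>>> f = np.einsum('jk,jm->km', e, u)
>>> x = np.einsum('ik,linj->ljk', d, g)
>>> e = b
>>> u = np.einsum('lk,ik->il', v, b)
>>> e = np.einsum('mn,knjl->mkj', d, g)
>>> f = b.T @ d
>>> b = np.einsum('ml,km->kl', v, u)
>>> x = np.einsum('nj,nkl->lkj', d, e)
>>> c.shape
()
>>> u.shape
(11, 13)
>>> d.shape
(11, 11)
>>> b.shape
(11, 17)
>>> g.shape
(2, 11, 13, 3)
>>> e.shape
(11, 2, 13)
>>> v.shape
(13, 17)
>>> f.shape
(17, 11)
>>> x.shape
(13, 2, 11)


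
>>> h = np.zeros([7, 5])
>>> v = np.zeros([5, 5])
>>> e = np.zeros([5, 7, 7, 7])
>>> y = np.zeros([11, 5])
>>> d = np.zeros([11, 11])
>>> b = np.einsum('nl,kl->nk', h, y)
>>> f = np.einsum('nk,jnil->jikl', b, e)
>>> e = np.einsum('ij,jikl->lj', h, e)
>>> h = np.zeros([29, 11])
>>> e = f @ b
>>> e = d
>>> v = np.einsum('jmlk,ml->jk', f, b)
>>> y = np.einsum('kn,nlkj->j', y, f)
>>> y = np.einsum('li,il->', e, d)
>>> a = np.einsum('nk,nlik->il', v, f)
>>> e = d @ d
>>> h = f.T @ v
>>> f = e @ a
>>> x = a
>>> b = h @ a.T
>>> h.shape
(7, 11, 7, 7)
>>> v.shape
(5, 7)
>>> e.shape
(11, 11)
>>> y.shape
()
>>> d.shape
(11, 11)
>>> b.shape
(7, 11, 7, 11)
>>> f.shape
(11, 7)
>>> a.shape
(11, 7)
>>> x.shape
(11, 7)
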